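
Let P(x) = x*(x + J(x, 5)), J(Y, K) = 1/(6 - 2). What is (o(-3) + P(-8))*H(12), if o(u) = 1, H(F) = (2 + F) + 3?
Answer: 1071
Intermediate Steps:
J(Y, K) = ¼ (J(Y, K) = 1/4 = ¼)
H(F) = 5 + F
P(x) = x*(¼ + x) (P(x) = x*(x + ¼) = x*(¼ + x))
(o(-3) + P(-8))*H(12) = (1 - 8*(¼ - 8))*(5 + 12) = (1 - 8*(-31/4))*17 = (1 + 62)*17 = 63*17 = 1071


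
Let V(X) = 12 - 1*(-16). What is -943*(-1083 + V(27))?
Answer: 994865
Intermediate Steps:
V(X) = 28 (V(X) = 12 + 16 = 28)
-943*(-1083 + V(27)) = -943*(-1083 + 28) = -943*(-1055) = 994865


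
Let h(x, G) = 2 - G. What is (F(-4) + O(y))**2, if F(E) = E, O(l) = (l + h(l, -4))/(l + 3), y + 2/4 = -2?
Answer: 9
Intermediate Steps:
y = -5/2 (y = -1/2 - 2 = -5/2 ≈ -2.5000)
O(l) = (6 + l)/(3 + l) (O(l) = (l + (2 - 1*(-4)))/(l + 3) = (l + (2 + 4))/(3 + l) = (l + 6)/(3 + l) = (6 + l)/(3 + l))
(F(-4) + O(y))**2 = (-4 + (6 - 5/2)/(3 - 5/2))**2 = (-4 + (7/2)/(1/2))**2 = (-4 + 2*(7/2))**2 = (-4 + 7)**2 = 3**2 = 9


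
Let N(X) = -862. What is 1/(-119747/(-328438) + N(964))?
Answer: -328438/282993809 ≈ -0.0011606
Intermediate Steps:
1/(-119747/(-328438) + N(964)) = 1/(-119747/(-328438) - 862) = 1/(-119747*(-1/328438) - 862) = 1/(119747/328438 - 862) = 1/(-282993809/328438) = -328438/282993809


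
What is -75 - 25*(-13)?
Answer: 250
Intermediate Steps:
-75 - 25*(-13) = -75 + 325 = 250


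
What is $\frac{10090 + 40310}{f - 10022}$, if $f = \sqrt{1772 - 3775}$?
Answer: $- \frac{168369600}{33480829} - \frac{16800 i \sqrt{2003}}{33480829} \approx -5.0288 - 0.022457 i$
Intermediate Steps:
$f = i \sqrt{2003}$ ($f = \sqrt{-2003} = i \sqrt{2003} \approx 44.755 i$)
$\frac{10090 + 40310}{f - 10022} = \frac{10090 + 40310}{i \sqrt{2003} - 10022} = \frac{50400}{-10022 + i \sqrt{2003}}$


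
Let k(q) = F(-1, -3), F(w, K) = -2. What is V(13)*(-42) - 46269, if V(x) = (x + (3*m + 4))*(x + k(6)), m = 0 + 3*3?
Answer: -66597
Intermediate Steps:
m = 9 (m = 0 + 9 = 9)
k(q) = -2
V(x) = (-2 + x)*(31 + x) (V(x) = (x + (3*9 + 4))*(x - 2) = (x + (27 + 4))*(-2 + x) = (x + 31)*(-2 + x) = (31 + x)*(-2 + x) = (-2 + x)*(31 + x))
V(13)*(-42) - 46269 = (-62 + 13**2 + 29*13)*(-42) - 46269 = (-62 + 169 + 377)*(-42) - 46269 = 484*(-42) - 46269 = -20328 - 46269 = -66597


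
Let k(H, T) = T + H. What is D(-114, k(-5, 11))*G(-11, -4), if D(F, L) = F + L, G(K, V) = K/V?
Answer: -297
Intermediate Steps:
k(H, T) = H + T
D(-114, k(-5, 11))*G(-11, -4) = (-114 + (-5 + 11))*(-11/(-4)) = (-114 + 6)*(-11*(-¼)) = -108*11/4 = -297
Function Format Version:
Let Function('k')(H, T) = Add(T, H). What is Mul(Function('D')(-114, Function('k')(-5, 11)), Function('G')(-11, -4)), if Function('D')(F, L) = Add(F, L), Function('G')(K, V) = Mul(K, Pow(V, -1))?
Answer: -297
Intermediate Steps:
Function('k')(H, T) = Add(H, T)
Mul(Function('D')(-114, Function('k')(-5, 11)), Function('G')(-11, -4)) = Mul(Add(-114, Add(-5, 11)), Mul(-11, Pow(-4, -1))) = Mul(Add(-114, 6), Mul(-11, Rational(-1, 4))) = Mul(-108, Rational(11, 4)) = -297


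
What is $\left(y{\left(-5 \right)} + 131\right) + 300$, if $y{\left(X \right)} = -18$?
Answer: $413$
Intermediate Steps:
$\left(y{\left(-5 \right)} + 131\right) + 300 = \left(-18 + 131\right) + 300 = 113 + 300 = 413$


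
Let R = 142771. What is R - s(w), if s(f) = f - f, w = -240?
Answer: 142771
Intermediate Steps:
s(f) = 0
R - s(w) = 142771 - 1*0 = 142771 + 0 = 142771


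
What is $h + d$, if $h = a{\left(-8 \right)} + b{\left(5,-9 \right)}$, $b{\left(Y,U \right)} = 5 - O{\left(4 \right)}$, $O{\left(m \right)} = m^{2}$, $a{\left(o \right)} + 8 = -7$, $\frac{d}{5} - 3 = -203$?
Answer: $-1026$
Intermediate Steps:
$d = -1000$ ($d = 15 + 5 \left(-203\right) = 15 - 1015 = -1000$)
$a{\left(o \right)} = -15$ ($a{\left(o \right)} = -8 - 7 = -15$)
$b{\left(Y,U \right)} = -11$ ($b{\left(Y,U \right)} = 5 - 4^{2} = 5 - 16 = -11$)
$h = -26$ ($h = -15 - 11 = -26$)
$h + d = -26 - 1000 = -1026$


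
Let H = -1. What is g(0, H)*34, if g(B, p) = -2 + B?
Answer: -68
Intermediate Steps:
g(0, H)*34 = (-2 + 0)*34 = -2*34 = -68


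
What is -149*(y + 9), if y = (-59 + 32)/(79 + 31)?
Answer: -143487/110 ≈ -1304.4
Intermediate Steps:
y = -27/110 ≈ -0.24545
-149*(y + 9) = -149*(-27/110 + 9) = -149*963/110 = -143487/110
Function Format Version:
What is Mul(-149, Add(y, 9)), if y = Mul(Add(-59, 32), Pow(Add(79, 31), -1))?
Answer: Rational(-143487, 110) ≈ -1304.4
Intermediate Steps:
y = Rational(-27, 110) (y = Mul(-27, Pow(110, -1)) = Mul(-27, Rational(1, 110)) = Rational(-27, 110) ≈ -0.24545)
Mul(-149, Add(y, 9)) = Mul(-149, Add(Rational(-27, 110), 9)) = Mul(-149, Rational(963, 110)) = Rational(-143487, 110)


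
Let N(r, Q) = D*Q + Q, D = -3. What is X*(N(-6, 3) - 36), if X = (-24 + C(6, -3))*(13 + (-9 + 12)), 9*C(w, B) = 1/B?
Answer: 145376/9 ≈ 16153.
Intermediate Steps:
C(w, B) = 1/(9*B) (C(w, B) = (1/B)/9 = 1/(9*B))
X = -10384/27 (X = (-24 + (⅑)/(-3))*(13 + (-9 + 12)) = (-24 + (⅑)*(-⅓))*(13 + 3) = (-24 - 1/27)*16 = -649/27*16 = -10384/27 ≈ -384.59)
N(r, Q) = -2*Q (N(r, Q) = -3*Q + Q = -2*Q)
X*(N(-6, 3) - 36) = -10384*(-2*3 - 36)/27 = -10384*(-6 - 36)/27 = -10384/27*(-42) = 145376/9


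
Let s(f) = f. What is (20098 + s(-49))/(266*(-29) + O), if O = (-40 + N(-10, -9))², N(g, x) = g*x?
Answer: -6683/1738 ≈ -3.8452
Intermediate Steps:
O = 2500 (O = (-40 - 10*(-9))² = (-40 + 90)² = 50² = 2500)
(20098 + s(-49))/(266*(-29) + O) = (20098 - 49)/(266*(-29) + 2500) = 20049/(-7714 + 2500) = 20049/(-5214) = 20049*(-1/5214) = -6683/1738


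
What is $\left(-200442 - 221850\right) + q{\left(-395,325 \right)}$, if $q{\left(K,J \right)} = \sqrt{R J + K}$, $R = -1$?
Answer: $-422292 + 12 i \sqrt{5} \approx -4.2229 \cdot 10^{5} + 26.833 i$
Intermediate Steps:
$q{\left(K,J \right)} = \sqrt{K - J}$ ($q{\left(K,J \right)} = \sqrt{- J + K} = \sqrt{K - J}$)
$\left(-200442 - 221850\right) + q{\left(-395,325 \right)} = \left(-200442 - 221850\right) + \sqrt{-395 - 325} = -422292 + \sqrt{-395 - 325} = -422292 + \sqrt{-720} = -422292 + 12 i \sqrt{5}$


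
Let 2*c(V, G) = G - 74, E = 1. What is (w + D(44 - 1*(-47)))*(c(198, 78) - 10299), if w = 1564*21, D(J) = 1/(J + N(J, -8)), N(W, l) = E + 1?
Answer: -31452114421/93 ≈ -3.3819e+8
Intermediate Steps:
N(W, l) = 2 (N(W, l) = 1 + 1 = 2)
D(J) = 1/(2 + J) (D(J) = 1/(J + 2) = 1/(2 + J))
c(V, G) = -37 + G/2 (c(V, G) = (G - 74)/2 = (-74 + G)/2 = -37 + G/2)
w = 32844
(w + D(44 - 1*(-47)))*(c(198, 78) - 10299) = (32844 + 1/(2 + (44 - 1*(-47))))*((-37 + (1/2)*78) - 10299) = (32844 + 1/(2 + (44 + 47)))*((-37 + 39) - 10299) = (32844 + 1/(2 + 91))*(2 - 10299) = (32844 + 1/93)*(-10297) = (3054493/93)*(-10297) = -31452114421/93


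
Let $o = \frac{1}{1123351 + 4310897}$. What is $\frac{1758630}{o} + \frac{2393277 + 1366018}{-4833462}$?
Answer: $\frac{46192582186816991585}{4833462} \approx 9.5568 \cdot 10^{12}$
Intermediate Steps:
$o = \frac{1}{5434248} \approx 1.8402 \cdot 10^{-7}$
$\frac{1758630}{o} + \frac{2393277 + 1366018}{-4833462} = 1758630 \frac{1}{\frac{1}{5434248}} + \frac{2393277 + 1366018}{-4833462} = 1758630 \cdot 5434248 + 3759295 \left(- \frac{1}{4833462}\right) = 9556831560240 - \frac{3759295}{4833462} = \frac{46192582186816991585}{4833462}$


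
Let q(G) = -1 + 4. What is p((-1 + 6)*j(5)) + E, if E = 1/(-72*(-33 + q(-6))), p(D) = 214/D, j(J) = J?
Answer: 92453/10800 ≈ 8.5605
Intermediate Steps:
q(G) = 3
E = 1/2160 (E = 1/(-72*(-33 + 3)) = 1/(-72*(-30)) = 1/2160 ≈ 0.00046296)
p((-1 + 6)*j(5)) + E = 214/(((-1 + 6)*5)) + 1/2160 = 214/((5*5)) + 1/2160 = 214/25 + 1/2160 = 92453/10800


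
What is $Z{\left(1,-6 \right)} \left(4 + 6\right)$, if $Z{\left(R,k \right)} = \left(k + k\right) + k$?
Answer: $-180$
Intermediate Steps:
$Z{\left(R,k \right)} = 3 k$ ($Z{\left(R,k \right)} = 2 k + k = 3 k$)
$Z{\left(1,-6 \right)} \left(4 + 6\right) = 3 \left(-6\right) \left(4 + 6\right) = \left(-18\right) 10 = -180$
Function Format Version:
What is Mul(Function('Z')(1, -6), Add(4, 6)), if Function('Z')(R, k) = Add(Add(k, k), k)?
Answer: -180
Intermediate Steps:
Function('Z')(R, k) = Mul(3, k) (Function('Z')(R, k) = Add(Mul(2, k), k) = Mul(3, k))
Mul(Function('Z')(1, -6), Add(4, 6)) = Mul(Mul(3, -6), Add(4, 6)) = Mul(-18, 10) = -180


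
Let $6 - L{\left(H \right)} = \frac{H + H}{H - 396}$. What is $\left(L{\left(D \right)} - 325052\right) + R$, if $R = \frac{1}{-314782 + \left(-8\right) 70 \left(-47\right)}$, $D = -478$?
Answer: $- \frac{40974752098397}{126057894} \approx -3.2505 \cdot 10^{5}$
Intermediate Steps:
$L{\left(H \right)} = 6 - \frac{2 H}{-396 + H}$ ($L{\left(H \right)} = 6 - \frac{H + H}{H - 396} = 6 - \frac{2 H}{-396 + H}$)
$R = - \frac{1}{288462}$ ($R = \frac{1}{-314782 - -26320} = \frac{1}{-314782 + 26320} = \frac{1}{-288462} = - \frac{1}{288462} \approx -3.4667 \cdot 10^{-6}$)
$\left(L{\left(D \right)} - 325052\right) + R = \left(\frac{4 \left(-594 - 478\right)}{-396 - 478} - 325052\right) - \frac{1}{288462} = \left(4 \frac{1}{-874} \left(-1072\right) - 325052\right) - \frac{1}{288462} = \left(4 \left(- \frac{1}{874}\right) \left(-1072\right) - 325052\right) - \frac{1}{288462} = \left(\frac{2144}{437} - 325052\right) - \frac{1}{288462} = - \frac{142045580}{437} - \frac{1}{288462} = - \frac{40974752098397}{126057894}$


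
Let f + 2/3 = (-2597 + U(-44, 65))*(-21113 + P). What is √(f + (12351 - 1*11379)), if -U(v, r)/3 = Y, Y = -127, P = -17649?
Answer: √773078070/3 ≈ 9268.1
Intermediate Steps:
U(v, r) = 381 (U(v, r) = -3*(-127) = 381)
f = 257689774/3 (f = -⅔ + (-2597 + 381)*(-21113 - 17649) = -⅔ - 2216*(-38762) = -⅔ + 85896592 = 257689774/3 ≈ 8.5897e+7)
√(f + (12351 - 1*11379)) = √(257689774/3 + (12351 - 1*11379)) = √(257689774/3 + (12351 - 11379)) = √(257689774/3 + 972) = √(257692690/3) = √773078070/3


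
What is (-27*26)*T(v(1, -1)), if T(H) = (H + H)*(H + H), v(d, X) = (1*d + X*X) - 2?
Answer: 0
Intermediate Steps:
v(d, X) = -2 + d + X² (v(d, X) = (d + X²) - 2 = -2 + d + X²)
T(H) = 4*H² (T(H) = (2*H)*(2*H) = 4*H²)
(-27*26)*T(v(1, -1)) = (-27*26)*(4*(-2 + 1 + (-1)²)²) = -2808*(-2 + 1 + 1)² = -2808*0² = -2808*0 = -702*0 = 0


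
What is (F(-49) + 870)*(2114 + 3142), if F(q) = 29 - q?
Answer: 4982688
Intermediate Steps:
(F(-49) + 870)*(2114 + 3142) = ((29 - 1*(-49)) + 870)*(2114 + 3142) = ((29 + 49) + 870)*5256 = (78 + 870)*5256 = 948*5256 = 4982688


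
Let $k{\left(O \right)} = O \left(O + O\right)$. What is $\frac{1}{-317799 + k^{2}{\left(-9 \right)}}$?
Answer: $- \frac{1}{291555} \approx -3.4299 \cdot 10^{-6}$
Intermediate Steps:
$k{\left(O \right)} = 2 O^{2}$ ($k{\left(O \right)} = O 2 O = 2 O^{2}$)
$\frac{1}{-317799 + k^{2}{\left(-9 \right)}} = \frac{1}{-317799 + \left(2 \left(-9\right)^{2}\right)^{2}} = \frac{1}{-317799 + \left(2 \cdot 81\right)^{2}} = \frac{1}{-317799 + 162^{2}} = \frac{1}{-317799 + 26244} = \frac{1}{-291555} = - \frac{1}{291555}$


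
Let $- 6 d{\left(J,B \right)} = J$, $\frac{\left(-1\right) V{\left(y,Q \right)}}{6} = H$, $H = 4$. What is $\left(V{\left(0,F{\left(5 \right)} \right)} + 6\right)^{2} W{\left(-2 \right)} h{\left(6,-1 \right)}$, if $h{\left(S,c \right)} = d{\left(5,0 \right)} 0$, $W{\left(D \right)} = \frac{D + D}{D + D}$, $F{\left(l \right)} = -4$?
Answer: $0$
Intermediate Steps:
$W{\left(D \right)} = 1$ ($W{\left(D \right)} = \frac{2 D}{2 D} = 2 D \frac{1}{2 D} = 1$)
$V{\left(y,Q \right)} = -24$ ($V{\left(y,Q \right)} = \left(-6\right) 4 = -24$)
$d{\left(J,B \right)} = - \frac{J}{6}$
$h{\left(S,c \right)} = 0$ ($h{\left(S,c \right)} = \left(- \frac{1}{6}\right) 5 \cdot 0 = \left(- \frac{5}{6}\right) 0 = 0$)
$\left(V{\left(0,F{\left(5 \right)} \right)} + 6\right)^{2} W{\left(-2 \right)} h{\left(6,-1 \right)} = \left(-24 + 6\right)^{2} \cdot 1 \cdot 0 = \left(-18\right)^{2} \cdot 1 \cdot 0 = 324 \cdot 1 \cdot 0 = 324 \cdot 0 = 0$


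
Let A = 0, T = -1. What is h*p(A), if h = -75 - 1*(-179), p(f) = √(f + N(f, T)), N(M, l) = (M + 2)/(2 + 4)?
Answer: 104*√3/3 ≈ 60.044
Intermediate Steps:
N(M, l) = ⅓ + M/6 (N(M, l) = (2 + M)/6 = (2 + M)*(⅙) = ⅓ + M/6)
p(f) = √(⅓ + 7*f/6) (p(f) = √(f + (⅓ + f/6)) = √(⅓ + 7*f/6))
h = 104 (h = -75 + 179 = 104)
h*p(A) = 104*(√(12 + 42*0)/6) = 104*(√(12 + 0)/6) = 104*(√12/6) = 104*((2*√3)/6) = 104*(√3/3) = 104*√3/3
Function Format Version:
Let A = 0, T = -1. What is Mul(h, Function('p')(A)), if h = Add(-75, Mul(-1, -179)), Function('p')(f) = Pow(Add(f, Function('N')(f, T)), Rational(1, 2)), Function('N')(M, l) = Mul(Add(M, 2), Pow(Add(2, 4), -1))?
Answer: Mul(Rational(104, 3), Pow(3, Rational(1, 2))) ≈ 60.044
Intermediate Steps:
Function('N')(M, l) = Add(Rational(1, 3), Mul(Rational(1, 6), M)) (Function('N')(M, l) = Mul(Add(2, M), Pow(6, -1)) = Mul(Add(2, M), Rational(1, 6)) = Add(Rational(1, 3), Mul(Rational(1, 6), M)))
Function('p')(f) = Pow(Add(Rational(1, 3), Mul(Rational(7, 6), f)), Rational(1, 2)) (Function('p')(f) = Pow(Add(f, Add(Rational(1, 3), Mul(Rational(1, 6), f))), Rational(1, 2)) = Pow(Add(Rational(1, 3), Mul(Rational(7, 6), f)), Rational(1, 2)))
h = 104 (h = Add(-75, 179) = 104)
Mul(h, Function('p')(A)) = Mul(104, Mul(Rational(1, 6), Pow(Add(12, Mul(42, 0)), Rational(1, 2)))) = Mul(104, Mul(Rational(1, 6), Pow(Add(12, 0), Rational(1, 2)))) = Mul(104, Mul(Rational(1, 6), Pow(12, Rational(1, 2)))) = Mul(104, Mul(Rational(1, 6), Mul(2, Pow(3, Rational(1, 2))))) = Mul(104, Mul(Rational(1, 3), Pow(3, Rational(1, 2)))) = Mul(Rational(104, 3), Pow(3, Rational(1, 2)))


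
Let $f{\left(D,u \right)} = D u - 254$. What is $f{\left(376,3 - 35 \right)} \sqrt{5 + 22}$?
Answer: $- 36858 \sqrt{3} \approx -63840.0$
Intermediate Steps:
$f{\left(D,u \right)} = -254 + D u$
$f{\left(376,3 - 35 \right)} \sqrt{5 + 22} = \left(-254 + 376 \left(3 - 35\right)\right) \sqrt{5 + 22} = \left(-254 + 376 \left(3 - 35\right)\right) \sqrt{27} = \left(-254 + 376 \left(-32\right)\right) 3 \sqrt{3} = \left(-254 - 12032\right) 3 \sqrt{3} = - 12286 \cdot 3 \sqrt{3} = - 36858 \sqrt{3}$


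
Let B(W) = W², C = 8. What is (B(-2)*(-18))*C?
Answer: -576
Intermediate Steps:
(B(-2)*(-18))*C = ((-2)²*(-18))*8 = (4*(-18))*8 = -72*8 = -576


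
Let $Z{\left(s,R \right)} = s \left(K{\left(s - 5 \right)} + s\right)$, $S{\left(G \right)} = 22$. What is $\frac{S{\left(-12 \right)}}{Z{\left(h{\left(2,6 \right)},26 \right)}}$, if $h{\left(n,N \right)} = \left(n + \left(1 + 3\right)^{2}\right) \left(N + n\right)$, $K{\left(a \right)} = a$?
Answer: $\frac{11}{20376} \approx 0.00053985$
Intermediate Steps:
$h{\left(n,N \right)} = \left(16 + n\right) \left(N + n\right)$ ($h{\left(n,N \right)} = \left(n + 4^{2}\right) \left(N + n\right) = \left(n + 16\right) \left(N + n\right) = \left(16 + n\right) \left(N + n\right)$)
$Z{\left(s,R \right)} = s \left(-5 + 2 s\right)$ ($Z{\left(s,R \right)} = s \left(\left(s - 5\right) + s\right) = s \left(\left(-5 + s\right) + s\right) = s \left(-5 + 2 s\right)$)
$\frac{S{\left(-12 \right)}}{Z{\left(h{\left(2,6 \right)},26 \right)}} = \frac{22}{\left(2^{2} + 16 \cdot 6 + 16 \cdot 2 + 6 \cdot 2\right) \left(-5 + 2 \left(2^{2} + 16 \cdot 6 + 16 \cdot 2 + 6 \cdot 2\right)\right)} = \frac{22}{\left(4 + 96 + 32 + 12\right) \left(-5 + 2 \left(4 + 96 + 32 + 12\right)\right)} = \frac{22}{144 \left(-5 + 2 \cdot 144\right)} = \frac{22}{144 \left(-5 + 288\right)} = \frac{22}{144 \cdot 283} = \frac{22}{40752} = 22 \cdot \frac{1}{40752} = \frac{11}{20376}$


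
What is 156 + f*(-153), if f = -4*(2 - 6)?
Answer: -2292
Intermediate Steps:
f = 16 (f = -4*(-4) = 16)
156 + f*(-153) = 156 + 16*(-153) = 156 - 2448 = -2292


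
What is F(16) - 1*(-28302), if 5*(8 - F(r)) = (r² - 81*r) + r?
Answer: 142574/5 ≈ 28515.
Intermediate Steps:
F(r) = 8 + 16*r - r²/5 (F(r) = 8 - ((r² - 81*r) + r)/5 = 8 - (r² - 80*r)/5 = 8 + (16*r - r²/5) = 8 + 16*r - r²/5)
F(16) - 1*(-28302) = (8 + 16*16 - ⅕*16²) - 1*(-28302) = (8 + 256 - ⅕*256) + 28302 = (8 + 256 - 256/5) + 28302 = 1064/5 + 28302 = 142574/5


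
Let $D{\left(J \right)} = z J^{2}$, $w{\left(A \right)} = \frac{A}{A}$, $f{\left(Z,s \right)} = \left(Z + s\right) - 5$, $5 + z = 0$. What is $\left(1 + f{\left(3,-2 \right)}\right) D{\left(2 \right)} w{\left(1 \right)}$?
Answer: $60$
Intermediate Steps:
$z = -5$ ($z = -5 + 0 = -5$)
$f{\left(Z,s \right)} = -5 + Z + s$
$w{\left(A \right)} = 1$
$D{\left(J \right)} = - 5 J^{2}$
$\left(1 + f{\left(3,-2 \right)}\right) D{\left(2 \right)} w{\left(1 \right)} = \left(1 - 4\right) \left(- 5 \cdot 2^{2}\right) 1 = \left(1 - 4\right) \left(\left(-5\right) 4\right) 1 = \left(-3\right) \left(-20\right) 1 = 60 \cdot 1 = 60$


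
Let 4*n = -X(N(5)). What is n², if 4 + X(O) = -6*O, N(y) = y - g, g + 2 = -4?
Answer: 1225/4 ≈ 306.25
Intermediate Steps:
g = -6 (g = -2 - 4 = -6)
N(y) = 6 + y (N(y) = y - 1*(-6) = y + 6 = 6 + y)
X(O) = -4 - 6*O
n = 35/2 (n = (-(-4 - 6*(6 + 5)))/4 = (-(-4 - 6*11))/4 = (-(-4 - 66))/4 = (-1*(-70))/4 = (¼)*70 = 35/2 ≈ 17.500)
n² = (35/2)² = 1225/4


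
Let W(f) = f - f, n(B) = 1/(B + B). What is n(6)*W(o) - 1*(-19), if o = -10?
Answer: 19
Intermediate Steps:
n(B) = 1/(2*B)
W(f) = 0
n(6)*W(o) - 1*(-19) = ((½)/6)*0 - 1*(-19) = ((½)*(⅙))*0 + 19 = (1/12)*0 + 19 = 0 + 19 = 19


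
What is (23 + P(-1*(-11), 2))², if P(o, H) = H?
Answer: 625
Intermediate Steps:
(23 + P(-1*(-11), 2))² = (23 + 2)² = 25² = 625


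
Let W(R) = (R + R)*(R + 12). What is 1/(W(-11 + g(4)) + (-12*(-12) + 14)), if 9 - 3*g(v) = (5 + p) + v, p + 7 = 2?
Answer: 9/974 ≈ 0.0092402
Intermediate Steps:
p = -5 (p = -7 + 2 = -5)
g(v) = 3 - v/3 (g(v) = 3 - ((5 - 5) + v)/3 = 3 - (0 + v)/3 = 3 - v/3)
W(R) = 2*R*(12 + R) (W(R) = (2*R)*(12 + R) = 2*R*(12 + R))
1/(W(-11 + g(4)) + (-12*(-12) + 14)) = 1/(2*(-11 + (3 - ⅓*4))*(12 + (-11 + (3 - ⅓*4))) + (-12*(-12) + 14)) = 1/(2*(-11 + (3 - 4/3))*(12 + (-11 + (3 - 4/3))) + (144 + 14)) = 1/(2*(-11 + 5/3)*(12 + (-11 + 5/3)) + 158) = 1/(2*(-28/3)*(12 - 28/3) + 158) = 1/(2*(-28/3)*(8/3) + 158) = 1/(-448/9 + 158) = 1/(974/9) = 9/974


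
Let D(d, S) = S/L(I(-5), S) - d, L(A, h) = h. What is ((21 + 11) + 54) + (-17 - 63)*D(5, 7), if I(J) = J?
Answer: 406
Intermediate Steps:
D(d, S) = 1 - d (D(d, S) = S/S - d = 1 - d)
((21 + 11) + 54) + (-17 - 63)*D(5, 7) = ((21 + 11) + 54) + (-17 - 63)*(1 - 1*5) = (32 + 54) - 80*(1 - 5) = 86 - 80*(-4) = 86 + 320 = 406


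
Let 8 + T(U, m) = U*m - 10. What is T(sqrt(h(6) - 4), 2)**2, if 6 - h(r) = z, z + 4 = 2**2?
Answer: 332 - 72*sqrt(2) ≈ 230.18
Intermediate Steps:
z = 0 (z = -4 + 2**2 = -4 + 4 = 0)
h(r) = 6 (h(r) = 6 - 1*0 = 6 + 0 = 6)
T(U, m) = -18 + U*m (T(U, m) = -8 + (U*m - 10) = -8 + (-10 + U*m) = -18 + U*m)
T(sqrt(h(6) - 4), 2)**2 = (-18 + sqrt(6 - 4)*2)**2 = (-18 + sqrt(2)*2)**2 = (-18 + 2*sqrt(2))**2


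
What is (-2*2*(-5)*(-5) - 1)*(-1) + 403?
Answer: 504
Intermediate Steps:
(-2*2*(-5)*(-5) - 1)*(-1) + 403 = (-(-20)*(-5) - 1)*(-1) + 403 = (-2*50 - 1)*(-1) + 403 = (-100 - 1)*(-1) + 403 = -101*(-1) + 403 = 101 + 403 = 504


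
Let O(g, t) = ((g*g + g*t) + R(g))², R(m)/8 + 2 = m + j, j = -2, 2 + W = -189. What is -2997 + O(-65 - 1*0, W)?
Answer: 258820747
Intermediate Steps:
W = -191 (W = -2 - 189 = -191)
R(m) = -32 + 8*m (R(m) = -16 + 8*(m - 2) = -16 + 8*(-2 + m) = -16 + (-16 + 8*m) = -32 + 8*m)
O(g, t) = (-32 + g² + 8*g + g*t)² (O(g, t) = ((g*g + g*t) + (-32 + 8*g))² = ((g² + g*t) + (-32 + 8*g))² = (-32 + g² + 8*g + g*t)²)
-2997 + O(-65 - 1*0, W) = -2997 + (-32 + (-65 - 1*0)² + 8*(-65 - 1*0) + (-65 - 1*0)*(-191))² = -2997 + (-32 + (-65 + 0)² + 8*(-65 + 0) + (-65 + 0)*(-191))² = -2997 + (-32 + (-65)² + 8*(-65) - 65*(-191))² = -2997 + (-32 + 4225 - 520 + 12415)² = -2997 + 16088² = -2997 + 258823744 = 258820747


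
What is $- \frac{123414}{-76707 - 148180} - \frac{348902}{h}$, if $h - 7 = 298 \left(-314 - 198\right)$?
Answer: $\frac{97292674640}{34310784703} \approx 2.8356$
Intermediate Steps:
$h = -152569$ ($h = 7 + 298 \left(-314 - 198\right) = 7 + 298 \left(-512\right) = 7 - 152576 = -152569$)
$- \frac{123414}{-76707 - 148180} - \frac{348902}{h} = - \frac{123414}{-76707 - 148180} - \frac{348902}{-152569} = - \frac{123414}{-76707 - 148180} - - \frac{348902}{152569} = - \frac{123414}{-224887} + \frac{348902}{152569} = \left(-123414\right) \left(- \frac{1}{224887}\right) + \frac{348902}{152569} = \frac{123414}{224887} + \frac{348902}{152569} = \frac{97292674640}{34310784703}$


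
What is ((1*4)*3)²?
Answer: 144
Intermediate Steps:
((1*4)*3)² = (4*3)² = 12² = 144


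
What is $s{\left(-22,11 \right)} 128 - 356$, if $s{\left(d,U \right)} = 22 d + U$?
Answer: $-60900$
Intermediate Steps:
$s{\left(d,U \right)} = U + 22 d$
$s{\left(-22,11 \right)} 128 - 356 = \left(11 + 22 \left(-22\right)\right) 128 - 356 = \left(11 - 484\right) 128 - 356 = \left(-473\right) 128 - 356 = -60544 - 356 = -60900$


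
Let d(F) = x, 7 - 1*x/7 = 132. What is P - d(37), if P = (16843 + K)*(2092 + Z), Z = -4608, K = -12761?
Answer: -10269437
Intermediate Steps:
x = -875 (x = 49 - 7*132 = 49 - 924 = -875)
d(F) = -875
P = -10270312 (P = (16843 - 12761)*(2092 - 4608) = 4082*(-2516) = -10270312)
P - d(37) = -10270312 - 1*(-875) = -10270312 + 875 = -10269437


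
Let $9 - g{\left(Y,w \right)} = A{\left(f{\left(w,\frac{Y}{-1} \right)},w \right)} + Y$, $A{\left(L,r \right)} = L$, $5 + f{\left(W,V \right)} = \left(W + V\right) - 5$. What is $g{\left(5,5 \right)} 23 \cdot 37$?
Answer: $11914$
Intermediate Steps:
$f{\left(W,V \right)} = -10 + V + W$ ($f{\left(W,V \right)} = -5 - \left(5 - V - W\right) = -5 + \left(-5 + V + W\right) = -10 + V + W$)
$g{\left(Y,w \right)} = 19 - w$ ($g{\left(Y,w \right)} = 9 - \left(\left(-10 + \frac{Y}{-1} + w\right) + Y\right) = 9 - \left(\left(-10 + Y \left(-1\right) + w\right) + Y\right) = 9 - \left(\left(-10 - Y + w\right) + Y\right) = 9 - \left(\left(-10 + w - Y\right) + Y\right) = 9 - \left(-10 + w\right) = 19 - w$)
$g{\left(5,5 \right)} 23 \cdot 37 = \left(19 - 5\right) 23 \cdot 37 = 14 \cdot 23 \cdot 37 = 322 \cdot 37 = 11914$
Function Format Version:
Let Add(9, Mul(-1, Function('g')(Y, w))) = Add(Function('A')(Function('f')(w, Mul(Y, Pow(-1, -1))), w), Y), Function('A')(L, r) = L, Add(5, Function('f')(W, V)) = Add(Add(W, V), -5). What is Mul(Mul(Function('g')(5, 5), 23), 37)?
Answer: 11914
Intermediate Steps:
Function('f')(W, V) = Add(-10, V, W) (Function('f')(W, V) = Add(-5, Add(Add(W, V), -5)) = Add(-5, Add(Add(V, W), -5)) = Add(-5, Add(-5, V, W)) = Add(-10, V, W))
Function('g')(Y, w) = Add(19, Mul(-1, w)) (Function('g')(Y, w) = Add(9, Mul(-1, Add(Add(-10, Mul(Y, Pow(-1, -1)), w), Y))) = Add(9, Mul(-1, Add(Add(-10, Mul(Y, -1), w), Y))) = Add(9, Mul(-1, Add(Add(-10, Mul(-1, Y), w), Y))) = Add(9, Mul(-1, Add(Add(-10, w, Mul(-1, Y)), Y))) = Add(9, Mul(-1, Add(-10, w))) = Add(9, Add(10, Mul(-1, w))) = Add(19, Mul(-1, w)))
Mul(Mul(Function('g')(5, 5), 23), 37) = Mul(Mul(Add(19, Mul(-1, 5)), 23), 37) = Mul(Mul(Add(19, -5), 23), 37) = Mul(Mul(14, 23), 37) = Mul(322, 37) = 11914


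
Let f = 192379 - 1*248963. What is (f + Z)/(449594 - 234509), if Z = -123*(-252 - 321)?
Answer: 2779/43017 ≈ 0.064602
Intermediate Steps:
Z = 70479 (Z = -123*(-573) = 70479)
f = -56584 (f = 192379 - 248963 = -56584)
(f + Z)/(449594 - 234509) = (-56584 + 70479)/(449594 - 234509) = 13895/215085 = 13895*(1/215085) = 2779/43017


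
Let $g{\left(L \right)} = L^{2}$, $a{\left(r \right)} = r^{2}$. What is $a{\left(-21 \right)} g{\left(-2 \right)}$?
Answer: $1764$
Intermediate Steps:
$a{\left(-21 \right)} g{\left(-2 \right)} = \left(-21\right)^{2} \left(-2\right)^{2} = 441 \cdot 4 = 1764$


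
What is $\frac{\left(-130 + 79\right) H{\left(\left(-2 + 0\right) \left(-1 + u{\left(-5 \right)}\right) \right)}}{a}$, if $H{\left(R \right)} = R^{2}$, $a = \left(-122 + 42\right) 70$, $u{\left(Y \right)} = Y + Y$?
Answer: $\frac{6171}{1400} \approx 4.4079$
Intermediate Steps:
$u{\left(Y \right)} = 2 Y$
$a = -5600$ ($a = \left(-80\right) 70 = -5600$)
$\frac{\left(-130 + 79\right) H{\left(\left(-2 + 0\right) \left(-1 + u{\left(-5 \right)}\right) \right)}}{a} = \frac{\left(-130 + 79\right) \left(\left(-2 + 0\right) \left(-1 + 2 \left(-5\right)\right)\right)^{2}}{-5600} = - 51 \left(- 2 \left(-1 - 10\right)\right)^{2} \left(- \frac{1}{5600}\right) = - 51 \left(\left(-2\right) \left(-11\right)\right)^{2} \left(- \frac{1}{5600}\right) = - 51 \cdot 22^{2} \left(- \frac{1}{5600}\right) = \left(-51\right) 484 \left(- \frac{1}{5600}\right) = \left(-24684\right) \left(- \frac{1}{5600}\right) = \frac{6171}{1400}$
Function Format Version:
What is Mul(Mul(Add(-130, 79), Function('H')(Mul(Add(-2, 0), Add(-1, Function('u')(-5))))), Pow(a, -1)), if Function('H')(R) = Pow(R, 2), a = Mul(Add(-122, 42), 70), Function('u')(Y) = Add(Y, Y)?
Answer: Rational(6171, 1400) ≈ 4.4079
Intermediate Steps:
Function('u')(Y) = Mul(2, Y)
a = -5600 (a = Mul(-80, 70) = -5600)
Mul(Mul(Add(-130, 79), Function('H')(Mul(Add(-2, 0), Add(-1, Function('u')(-5))))), Pow(a, -1)) = Mul(Mul(Add(-130, 79), Pow(Mul(Add(-2, 0), Add(-1, Mul(2, -5))), 2)), Pow(-5600, -1)) = Mul(Mul(-51, Pow(Mul(-2, Add(-1, -10)), 2)), Rational(-1, 5600)) = Mul(Mul(-51, Pow(Mul(-2, -11), 2)), Rational(-1, 5600)) = Mul(Mul(-51, Pow(22, 2)), Rational(-1, 5600)) = Mul(Mul(-51, 484), Rational(-1, 5600)) = Mul(-24684, Rational(-1, 5600)) = Rational(6171, 1400)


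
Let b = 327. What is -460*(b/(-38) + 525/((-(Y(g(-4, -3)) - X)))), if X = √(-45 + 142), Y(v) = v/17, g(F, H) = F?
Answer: 806392190/177441 - 23264500*√97/9339 ≈ -19990.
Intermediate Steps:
Y(v) = v/17 (Y(v) = v*(1/17) = v/17)
X = √97 ≈ 9.8489
-460*(b/(-38) + 525/((-(Y(g(-4, -3)) - X)))) = -460*(327/(-38) + 525/((-((1/17)*(-4) - √97)))) = -460*(327*(-1/38) + 525/((-(-4/17 - √97)))) = -460*(-327/38 + 525/(4/17 + √97)) = 75210/19 - 241500/(4/17 + √97)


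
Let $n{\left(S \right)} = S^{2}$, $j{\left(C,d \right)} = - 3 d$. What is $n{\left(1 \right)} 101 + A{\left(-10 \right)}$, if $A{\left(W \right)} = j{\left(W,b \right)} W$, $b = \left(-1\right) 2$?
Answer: $41$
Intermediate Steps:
$b = -2$
$A{\left(W \right)} = 6 W$ ($A{\left(W \right)} = \left(-3\right) \left(-2\right) W = 6 W$)
$n{\left(1 \right)} 101 + A{\left(-10 \right)} = 1^{2} \cdot 101 + 6 \left(-10\right) = 1 \cdot 101 - 60 = 101 - 60 = 41$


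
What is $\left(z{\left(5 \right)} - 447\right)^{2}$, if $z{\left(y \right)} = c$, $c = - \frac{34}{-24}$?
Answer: $\frac{28590409}{144} \approx 1.9854 \cdot 10^{5}$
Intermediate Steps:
$c = \frac{17}{12}$ ($c = \left(-34\right) \left(- \frac{1}{24}\right) = \frac{17}{12} \approx 1.4167$)
$z{\left(y \right)} = \frac{17}{12}$
$\left(z{\left(5 \right)} - 447\right)^{2} = \left(\frac{17}{12} - 447\right)^{2} = \left(- \frac{5347}{12}\right)^{2} = \frac{28590409}{144}$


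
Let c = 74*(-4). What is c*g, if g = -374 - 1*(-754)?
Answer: -112480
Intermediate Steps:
g = 380 (g = -374 + 754 = 380)
c = -296
c*g = -296*380 = -112480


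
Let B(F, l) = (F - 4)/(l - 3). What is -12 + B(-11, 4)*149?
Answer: -2247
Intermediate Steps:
B(F, l) = (-4 + F)/(-3 + l)
-12 + B(-11, 4)*149 = -12 + ((-4 - 11)/(-3 + 4))*149 = -12 + (-15/1)*149 = -12 + (1*(-15))*149 = -12 - 15*149 = -12 - 2235 = -2247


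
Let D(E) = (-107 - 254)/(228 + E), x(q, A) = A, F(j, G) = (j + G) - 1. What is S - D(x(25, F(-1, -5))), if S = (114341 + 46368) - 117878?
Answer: 9466012/221 ≈ 42833.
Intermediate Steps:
F(j, G) = -1 + G + j (F(j, G) = (G + j) - 1 = -1 + G + j)
S = 42831 (S = 160709 - 117878 = 42831)
D(E) = -361/(228 + E)
S - D(x(25, F(-1, -5))) = 42831 - (-361)/(228 + (-1 - 5 - 1)) = 42831 - (-361)/(228 - 7) = 42831 - (-361)/221 = 42831 - 1*(-361/221) = 42831 + 361/221 = 9466012/221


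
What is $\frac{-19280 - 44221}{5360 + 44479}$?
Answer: $- \frac{21167}{16613} \approx -1.2741$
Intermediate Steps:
$\frac{-19280 - 44221}{5360 + 44479} = - \frac{63501}{49839} = \left(-63501\right) \frac{1}{49839} = - \frac{21167}{16613}$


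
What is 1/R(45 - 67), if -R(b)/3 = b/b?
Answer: -⅓ ≈ -0.33333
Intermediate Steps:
R(b) = -3 (R(b) = -3*b/b = -3*1 = -3)
1/R(45 - 67) = 1/(-3) = -⅓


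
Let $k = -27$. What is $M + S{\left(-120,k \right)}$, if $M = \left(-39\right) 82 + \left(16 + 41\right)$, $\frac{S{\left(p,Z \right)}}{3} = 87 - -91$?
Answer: $-2607$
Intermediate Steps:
$S{\left(p,Z \right)} = 534$ ($S{\left(p,Z \right)} = 3 \left(87 - -91\right) = 3 \left(87 + 91\right) = 3 \cdot 178 = 534$)
$M = -3141$ ($M = -3198 + 57 = -3141$)
$M + S{\left(-120,k \right)} = -3141 + 534 = -2607$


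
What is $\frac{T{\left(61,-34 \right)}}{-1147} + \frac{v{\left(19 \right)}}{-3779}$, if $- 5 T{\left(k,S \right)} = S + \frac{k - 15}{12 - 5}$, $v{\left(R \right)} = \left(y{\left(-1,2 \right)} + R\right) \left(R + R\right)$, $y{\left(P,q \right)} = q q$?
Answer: $- \frac{35812298}{151707955} \approx -0.23606$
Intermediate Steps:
$y{\left(P,q \right)} = q^{2}$
$v{\left(R \right)} = 2 R \left(4 + R\right)$ ($v{\left(R \right)} = \left(2^{2} + R\right) \left(R + R\right) = \left(4 + R\right) 2 R = 2 R \left(4 + R\right)$)
$T{\left(k,S \right)} = \frac{3}{7} - \frac{S}{5} - \frac{k}{35}$ ($T{\left(k,S \right)} = - \frac{S + \frac{k - 15}{12 - 5}}{5} = - \frac{S + \frac{-15 + k}{7}}{5} = - \frac{S + \left(-15 + k\right) \frac{1}{7}}{5} = - \frac{S + \left(- \frac{15}{7} + \frac{k}{7}\right)}{5} = - \frac{- \frac{15}{7} + S + \frac{k}{7}}{5} = \frac{3}{7} - \frac{S}{5} - \frac{k}{35}$)
$\frac{T{\left(61,-34 \right)}}{-1147} + \frac{v{\left(19 \right)}}{-3779} = \frac{\frac{3}{7} - - \frac{34}{5} - \frac{61}{35}}{-1147} + \frac{2 \cdot 19 \left(4 + 19\right)}{-3779} = \left(\frac{3}{7} + \frac{34}{5} - \frac{61}{35}\right) \left(- \frac{1}{1147}\right) + 2 \cdot 19 \cdot 23 \left(- \frac{1}{3779}\right) = \frac{192}{35} \left(- \frac{1}{1147}\right) + 874 \left(- \frac{1}{3779}\right) = - \frac{192}{40145} - \frac{874}{3779} = - \frac{35812298}{151707955}$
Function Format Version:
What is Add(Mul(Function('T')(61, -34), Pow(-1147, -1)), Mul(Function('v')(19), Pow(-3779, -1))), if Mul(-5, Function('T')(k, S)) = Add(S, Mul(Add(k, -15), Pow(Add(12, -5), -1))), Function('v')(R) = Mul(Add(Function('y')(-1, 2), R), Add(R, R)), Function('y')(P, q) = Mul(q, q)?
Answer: Rational(-35812298, 151707955) ≈ -0.23606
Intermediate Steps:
Function('y')(P, q) = Pow(q, 2)
Function('v')(R) = Mul(2, R, Add(4, R)) (Function('v')(R) = Mul(Add(Pow(2, 2), R), Add(R, R)) = Mul(Add(4, R), Mul(2, R)) = Mul(2, R, Add(4, R)))
Function('T')(k, S) = Add(Rational(3, 7), Mul(Rational(-1, 5), S), Mul(Rational(-1, 35), k)) (Function('T')(k, S) = Mul(Rational(-1, 5), Add(S, Mul(Add(k, -15), Pow(Add(12, -5), -1)))) = Mul(Rational(-1, 5), Add(S, Mul(Add(-15, k), Pow(7, -1)))) = Mul(Rational(-1, 5), Add(S, Mul(Add(-15, k), Rational(1, 7)))) = Mul(Rational(-1, 5), Add(S, Add(Rational(-15, 7), Mul(Rational(1, 7), k)))) = Mul(Rational(-1, 5), Add(Rational(-15, 7), S, Mul(Rational(1, 7), k))) = Add(Rational(3, 7), Mul(Rational(-1, 5), S), Mul(Rational(-1, 35), k)))
Add(Mul(Function('T')(61, -34), Pow(-1147, -1)), Mul(Function('v')(19), Pow(-3779, -1))) = Add(Mul(Add(Rational(3, 7), Mul(Rational(-1, 5), -34), Mul(Rational(-1, 35), 61)), Pow(-1147, -1)), Mul(Mul(2, 19, Add(4, 19)), Pow(-3779, -1))) = Add(Mul(Add(Rational(3, 7), Rational(34, 5), Rational(-61, 35)), Rational(-1, 1147)), Mul(Mul(2, 19, 23), Rational(-1, 3779))) = Add(Mul(Rational(192, 35), Rational(-1, 1147)), Mul(874, Rational(-1, 3779))) = Add(Rational(-192, 40145), Rational(-874, 3779)) = Rational(-35812298, 151707955)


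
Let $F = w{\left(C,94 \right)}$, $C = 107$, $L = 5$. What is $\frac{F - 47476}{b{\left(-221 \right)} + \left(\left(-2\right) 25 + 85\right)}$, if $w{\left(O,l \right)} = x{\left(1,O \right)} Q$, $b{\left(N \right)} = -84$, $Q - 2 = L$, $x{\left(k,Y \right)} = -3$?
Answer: $\frac{47497}{49} \approx 969.33$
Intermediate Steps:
$Q = 7$ ($Q = 2 + 5 = 7$)
$w{\left(O,l \right)} = -21$ ($w{\left(O,l \right)} = \left(-3\right) 7 = -21$)
$F = -21$
$\frac{F - 47476}{b{\left(-221 \right)} + \left(\left(-2\right) 25 + 85\right)} = \frac{-21 - 47476}{-84 + \left(\left(-2\right) 25 + 85\right)} = - \frac{47497}{-84 + \left(-50 + 85\right)} = - \frac{47497}{-84 + 35} = - \frac{47497}{-49} = \left(-47497\right) \left(- \frac{1}{49}\right) = \frac{47497}{49}$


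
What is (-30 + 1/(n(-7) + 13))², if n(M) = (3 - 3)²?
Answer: 151321/169 ≈ 895.39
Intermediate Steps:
n(M) = 0 (n(M) = 0² = 0)
(-30 + 1/(n(-7) + 13))² = (-30 + 1/(0 + 13))² = (-30 + 1/13)² = (-389/13)² = 151321/169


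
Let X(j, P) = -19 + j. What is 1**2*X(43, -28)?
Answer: 24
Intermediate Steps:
1**2*X(43, -28) = 1**2*(-19 + 43) = 1*24 = 24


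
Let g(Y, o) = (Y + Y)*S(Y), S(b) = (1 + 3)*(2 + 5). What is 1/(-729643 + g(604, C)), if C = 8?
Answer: -1/695819 ≈ -1.4372e-6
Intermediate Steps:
S(b) = 28 (S(b) = 4*7 = 28)
g(Y, o) = 56*Y (g(Y, o) = (Y + Y)*28 = (2*Y)*28 = 56*Y)
1/(-729643 + g(604, C)) = 1/(-729643 + 56*604) = 1/(-729643 + 33824) = 1/(-695819) = -1/695819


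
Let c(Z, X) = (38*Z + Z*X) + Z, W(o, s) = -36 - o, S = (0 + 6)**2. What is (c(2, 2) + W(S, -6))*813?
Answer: 8130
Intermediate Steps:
S = 36 (S = 6**2 = 36)
c(Z, X) = 39*Z + X*Z (c(Z, X) = (38*Z + X*Z) + Z = 39*Z + X*Z)
(c(2, 2) + W(S, -6))*813 = (2*(39 + 2) + (-36 - 1*36))*813 = (2*41 + (-36 - 36))*813 = (82 - 72)*813 = 10*813 = 8130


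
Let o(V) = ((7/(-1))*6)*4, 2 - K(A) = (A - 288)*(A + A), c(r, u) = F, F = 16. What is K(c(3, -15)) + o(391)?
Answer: 8538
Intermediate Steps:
c(r, u) = 16
K(A) = 2 - 2*A*(-288 + A) (K(A) = 2 - (A - 288)*(A + A) = 2 - (-288 + A)*2*A = 2 - 2*A*(-288 + A))
o(V) = -168 (o(V) = ((7*(-1))*6)*4 = -7*6*4 = -42*4 = -168)
K(c(3, -15)) + o(391) = (2 - 2*16**2 + 576*16) - 168 = (2 - 2*256 + 9216) - 168 = (2 - 512 + 9216) - 168 = 8706 - 168 = 8538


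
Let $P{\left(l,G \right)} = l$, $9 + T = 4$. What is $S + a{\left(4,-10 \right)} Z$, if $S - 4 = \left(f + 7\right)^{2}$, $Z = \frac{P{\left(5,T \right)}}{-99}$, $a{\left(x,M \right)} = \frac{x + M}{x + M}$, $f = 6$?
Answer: $\frac{17122}{99} \approx 172.95$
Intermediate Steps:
$T = -5$ ($T = -9 + 4 = -5$)
$a{\left(x,M \right)} = 1$ ($a{\left(x,M \right)} = \frac{M + x}{M + x} = 1$)
$Z = - \frac{5}{99}$ ($Z = \frac{5}{-99} = 5 \left(- \frac{1}{99}\right) = - \frac{5}{99} \approx -0.050505$)
$S = 173$ ($S = 4 + \left(6 + 7\right)^{2} = 4 + 13^{2} = 4 + 169 = 173$)
$S + a{\left(4,-10 \right)} Z = 173 + 1 \left(- \frac{5}{99}\right) = 173 - \frac{5}{99} = \frac{17122}{99}$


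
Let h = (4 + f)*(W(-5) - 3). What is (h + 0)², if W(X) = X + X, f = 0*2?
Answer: 2704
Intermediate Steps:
f = 0
W(X) = 2*X
h = -52 (h = (4 + 0)*(2*(-5) - 3) = 4*(-10 - 3) = 4*(-13) = -52)
(h + 0)² = (-52 + 0)² = (-52)² = 2704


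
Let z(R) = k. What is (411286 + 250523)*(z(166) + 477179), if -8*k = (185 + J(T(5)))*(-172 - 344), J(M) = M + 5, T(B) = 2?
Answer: 323997199467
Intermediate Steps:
J(M) = 5 + M
k = 12384 (k = -(185 + (5 + 2))*(-172 - 344)/8 = -(185 + 7)*(-516)/8 = -24*(-516) = -1/8*(-99072) = 12384)
z(R) = 12384
(411286 + 250523)*(z(166) + 477179) = (411286 + 250523)*(12384 + 477179) = 661809*489563 = 323997199467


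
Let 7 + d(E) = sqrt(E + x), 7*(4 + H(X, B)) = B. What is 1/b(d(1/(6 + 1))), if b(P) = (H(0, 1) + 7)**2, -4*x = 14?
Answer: 49/484 ≈ 0.10124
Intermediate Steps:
x = -7/2 (x = -1/4*14 = -7/2 ≈ -3.5000)
H(X, B) = -4 + B/7
d(E) = -7 + sqrt(-7/2 + E) (d(E) = -7 + sqrt(E - 7/2) = -7 + sqrt(-7/2 + E))
b(P) = 484/49 (b(P) = ((-4 + (1/7)*1) + 7)**2 = ((-4 + 1/7) + 7)**2 = (-27/7 + 7)**2 = (22/7)**2 = 484/49)
1/b(d(1/(6 + 1))) = 1/(484/49) = 49/484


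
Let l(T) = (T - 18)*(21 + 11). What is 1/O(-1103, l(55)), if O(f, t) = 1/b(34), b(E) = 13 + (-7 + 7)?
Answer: 13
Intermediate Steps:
b(E) = 13 (b(E) = 13 + 0 = 13)
l(T) = -576 + 32*T (l(T) = (-18 + T)*32 = -576 + 32*T)
O(f, t) = 1/13
1/O(-1103, l(55)) = 1/(1/13) = 13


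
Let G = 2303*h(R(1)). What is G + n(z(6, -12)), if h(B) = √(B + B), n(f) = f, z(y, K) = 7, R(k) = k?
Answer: 7 + 2303*√2 ≈ 3263.9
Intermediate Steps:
h(B) = √2*√B (h(B) = √(2*B) = √2*√B)
G = 2303*√2 (G = 2303*(√2*√1) = 2303*(√2*1) = 2303*√2 ≈ 3256.9)
G + n(z(6, -12)) = 2303*√2 + 7 = 7 + 2303*√2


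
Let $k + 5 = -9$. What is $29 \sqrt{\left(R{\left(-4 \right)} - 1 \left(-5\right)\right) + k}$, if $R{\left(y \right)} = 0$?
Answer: $87 i \approx 87.0 i$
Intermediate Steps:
$k = -14$ ($k = -5 - 9 = -14$)
$29 \sqrt{\left(R{\left(-4 \right)} - 1 \left(-5\right)\right) + k} = 29 \sqrt{\left(0 - 1 \left(-5\right)\right) - 14} = 29 \sqrt{\left(0 - -5\right) - 14} = 29 \sqrt{\left(0 + 5\right) - 14} = 29 \sqrt{5 - 14} = 29 \sqrt{-9} = 29 \cdot 3 i = 87 i$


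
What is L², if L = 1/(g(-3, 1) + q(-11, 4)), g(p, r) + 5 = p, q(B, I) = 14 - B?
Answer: 1/289 ≈ 0.0034602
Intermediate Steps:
g(p, r) = -5 + p
L = 1/17 (L = 1/((-5 - 3) + (14 - 1*(-11))) = 1/(-8 + (14 + 11)) = 1/(-8 + 25) = 1/17 ≈ 0.058824)
L² = (1/17)² = 1/289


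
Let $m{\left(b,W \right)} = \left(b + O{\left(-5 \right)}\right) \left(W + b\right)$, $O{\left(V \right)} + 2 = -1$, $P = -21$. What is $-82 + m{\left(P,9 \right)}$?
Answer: $206$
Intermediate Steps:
$O{\left(V \right)} = -3$ ($O{\left(V \right)} = -2 - 1 = -3$)
$m{\left(b,W \right)} = \left(-3 + b\right) \left(W + b\right)$ ($m{\left(b,W \right)} = \left(b - 3\right) \left(W + b\right) = \left(-3 + b\right) \left(W + b\right)$)
$-82 + m{\left(P,9 \right)} = -82 + \left(\left(-21\right)^{2} - 27 - -63 + 9 \left(-21\right)\right) = -82 + \left(441 - 27 + 63 - 189\right) = -82 + 288 = 206$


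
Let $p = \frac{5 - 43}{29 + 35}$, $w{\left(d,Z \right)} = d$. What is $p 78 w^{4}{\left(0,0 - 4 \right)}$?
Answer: $0$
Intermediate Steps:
$p = - \frac{19}{32}$ ($p = - \frac{38}{64} = \left(-38\right) \frac{1}{64} = - \frac{19}{32} \approx -0.59375$)
$p 78 w^{4}{\left(0,0 - 4 \right)} = \left(- \frac{19}{32}\right) 78 \cdot 0^{4} = \left(- \frac{741}{16}\right) 0 = 0$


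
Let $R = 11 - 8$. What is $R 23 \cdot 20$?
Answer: $1380$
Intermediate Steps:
$R = 3$ ($R = 11 - 8 = 3$)
$R 23 \cdot 20 = 3 \cdot 23 \cdot 20 = 69 \cdot 20 = 1380$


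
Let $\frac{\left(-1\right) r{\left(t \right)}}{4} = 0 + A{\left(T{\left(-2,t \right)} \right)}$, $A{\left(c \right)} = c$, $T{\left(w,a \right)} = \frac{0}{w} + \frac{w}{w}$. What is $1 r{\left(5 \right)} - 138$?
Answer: $-142$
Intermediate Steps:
$T{\left(w,a \right)} = 1$ ($T{\left(w,a \right)} = 0 + 1 = 1$)
$r{\left(t \right)} = -4$ ($r{\left(t \right)} = - 4 \left(0 + 1\right) = \left(-4\right) 1 = -4$)
$1 r{\left(5 \right)} - 138 = 1 \left(-4\right) - 138 = -4 - 138 = -142$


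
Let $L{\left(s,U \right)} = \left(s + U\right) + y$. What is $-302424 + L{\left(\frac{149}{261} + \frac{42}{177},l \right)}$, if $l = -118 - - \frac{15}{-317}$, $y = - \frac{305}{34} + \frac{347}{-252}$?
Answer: $- \frac{703004603349379}{2323585908} \approx -3.0255 \cdot 10^{5}$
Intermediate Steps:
$y = - \frac{44329}{4284}$ ($y = \left(-305\right) \frac{1}{34} + 347 \left(- \frac{1}{252}\right) = - \frac{305}{34} - \frac{347}{252} = - \frac{44329}{4284} \approx -10.348$)
$l = - \frac{37421}{317}$ ($l = -118 - \left(-15\right) \left(- \frac{1}{317}\right) = -118 - \frac{15}{317} = - \frac{37421}{317} \approx -118.05$)
$L{\left(s,U \right)} = - \frac{44329}{4284} + U + s$ ($L{\left(s,U \right)} = \left(s + U\right) - \frac{44329}{4284} = \left(U + s\right) - \frac{44329}{4284} = - \frac{44329}{4284} + U + s$)
$-302424 + L{\left(\frac{149}{261} + \frac{42}{177},l \right)} = -302424 - \frac{296458708387}{2323585908} = - \frac{703004603349379}{2323585908}$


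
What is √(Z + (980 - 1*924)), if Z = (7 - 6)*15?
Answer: √71 ≈ 8.4261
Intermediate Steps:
Z = 15 (Z = 1*15 = 15)
√(Z + (980 - 1*924)) = √(15 + (980 - 1*924)) = √(15 + (980 - 924)) = √(15 + 56) = √71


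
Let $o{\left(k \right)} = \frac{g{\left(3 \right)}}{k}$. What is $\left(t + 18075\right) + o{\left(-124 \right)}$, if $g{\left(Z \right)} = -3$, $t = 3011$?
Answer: $\frac{2614667}{124} \approx 21086.0$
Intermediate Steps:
$o{\left(k \right)} = - \frac{3}{k}$
$\left(t + 18075\right) + o{\left(-124 \right)} = \left(3011 + 18075\right) - \frac{3}{-124} = 21086 - - \frac{3}{124} = 21086 + \frac{3}{124} = \frac{2614667}{124}$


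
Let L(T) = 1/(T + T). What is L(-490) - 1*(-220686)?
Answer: 216272279/980 ≈ 2.2069e+5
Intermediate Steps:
L(T) = 1/(2*T)
L(-490) - 1*(-220686) = (½)/(-490) - 1*(-220686) = (½)*(-1/490) + 220686 = -1/980 + 220686 = 216272279/980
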